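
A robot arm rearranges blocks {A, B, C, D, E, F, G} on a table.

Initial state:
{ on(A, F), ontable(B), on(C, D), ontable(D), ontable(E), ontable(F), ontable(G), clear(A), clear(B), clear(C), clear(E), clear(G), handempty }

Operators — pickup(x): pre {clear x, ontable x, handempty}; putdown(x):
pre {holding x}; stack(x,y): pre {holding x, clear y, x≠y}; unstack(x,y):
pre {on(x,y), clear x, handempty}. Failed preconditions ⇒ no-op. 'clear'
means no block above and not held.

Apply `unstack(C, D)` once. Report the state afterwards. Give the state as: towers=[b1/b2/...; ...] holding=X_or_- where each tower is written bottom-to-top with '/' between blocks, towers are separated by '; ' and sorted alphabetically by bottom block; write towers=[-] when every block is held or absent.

before: towers=[B; D/C; E; F/A; G] holding=-
pre[unstack(C, D)]: on(C,D) ok, clear(C) ok, handempty ok
all met → apply unstack(C, D)
after:  towers=[B; D; E; F/A; G] holding=C

towers=[B; D; E; F/A; G] holding=C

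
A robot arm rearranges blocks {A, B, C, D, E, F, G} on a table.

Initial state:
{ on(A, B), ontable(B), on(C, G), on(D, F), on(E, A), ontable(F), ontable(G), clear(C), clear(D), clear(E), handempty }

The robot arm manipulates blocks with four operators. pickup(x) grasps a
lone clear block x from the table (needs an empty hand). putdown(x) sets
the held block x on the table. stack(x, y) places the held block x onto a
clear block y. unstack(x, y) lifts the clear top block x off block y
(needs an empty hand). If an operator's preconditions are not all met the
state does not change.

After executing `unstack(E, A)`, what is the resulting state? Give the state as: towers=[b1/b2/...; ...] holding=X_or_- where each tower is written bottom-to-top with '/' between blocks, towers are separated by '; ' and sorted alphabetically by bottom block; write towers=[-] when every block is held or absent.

towers=[B/A; F/D; G/C] holding=E

before: towers=[B/A/E; F/D; G/C] holding=-
pre[unstack(E, A)]: on(E,A) yes, clear(E) yes, handempty yes
all met → apply unstack(E, A)
after:  towers=[B/A; F/D; G/C] holding=E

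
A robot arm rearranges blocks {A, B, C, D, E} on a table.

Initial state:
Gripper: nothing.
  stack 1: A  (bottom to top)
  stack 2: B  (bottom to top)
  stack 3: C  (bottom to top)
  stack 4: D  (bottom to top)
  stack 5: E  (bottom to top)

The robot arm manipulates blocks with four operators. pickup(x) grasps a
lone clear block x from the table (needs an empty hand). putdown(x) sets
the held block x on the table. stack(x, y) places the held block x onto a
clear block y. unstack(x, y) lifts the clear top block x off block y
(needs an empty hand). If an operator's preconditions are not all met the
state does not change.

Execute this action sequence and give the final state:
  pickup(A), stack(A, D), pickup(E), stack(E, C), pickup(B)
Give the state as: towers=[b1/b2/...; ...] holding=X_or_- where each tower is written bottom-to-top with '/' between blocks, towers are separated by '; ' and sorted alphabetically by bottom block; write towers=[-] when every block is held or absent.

step 1 (pickup(A)): towers=[B; C; D; E] holding=A
step 2 (stack(A, D)): towers=[B; C; D/A; E] holding=-
step 3 (pickup(E)): towers=[B; C; D/A] holding=E
step 4 (stack(E, C)): towers=[B; C/E; D/A] holding=-
step 5 (pickup(B)): towers=[C/E; D/A] holding=B

towers=[C/E; D/A] holding=B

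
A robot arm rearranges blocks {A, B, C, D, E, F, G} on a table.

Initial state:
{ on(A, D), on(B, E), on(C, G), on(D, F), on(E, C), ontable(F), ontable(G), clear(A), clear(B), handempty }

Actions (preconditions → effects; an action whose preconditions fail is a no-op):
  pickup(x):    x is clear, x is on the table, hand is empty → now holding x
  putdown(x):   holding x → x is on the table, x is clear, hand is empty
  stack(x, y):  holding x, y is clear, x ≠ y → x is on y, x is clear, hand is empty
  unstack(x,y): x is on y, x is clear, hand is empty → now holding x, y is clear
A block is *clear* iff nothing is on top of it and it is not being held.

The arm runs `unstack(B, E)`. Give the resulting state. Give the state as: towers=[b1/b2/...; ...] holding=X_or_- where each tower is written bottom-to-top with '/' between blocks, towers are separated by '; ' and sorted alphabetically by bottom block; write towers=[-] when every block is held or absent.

before: towers=[F/D/A; G/C/E/B] holding=-
pre[unstack(B, E)]: on(B,E) yes, clear(B) yes, handempty yes
all met → apply unstack(B, E)
after:  towers=[F/D/A; G/C/E] holding=B

towers=[F/D/A; G/C/E] holding=B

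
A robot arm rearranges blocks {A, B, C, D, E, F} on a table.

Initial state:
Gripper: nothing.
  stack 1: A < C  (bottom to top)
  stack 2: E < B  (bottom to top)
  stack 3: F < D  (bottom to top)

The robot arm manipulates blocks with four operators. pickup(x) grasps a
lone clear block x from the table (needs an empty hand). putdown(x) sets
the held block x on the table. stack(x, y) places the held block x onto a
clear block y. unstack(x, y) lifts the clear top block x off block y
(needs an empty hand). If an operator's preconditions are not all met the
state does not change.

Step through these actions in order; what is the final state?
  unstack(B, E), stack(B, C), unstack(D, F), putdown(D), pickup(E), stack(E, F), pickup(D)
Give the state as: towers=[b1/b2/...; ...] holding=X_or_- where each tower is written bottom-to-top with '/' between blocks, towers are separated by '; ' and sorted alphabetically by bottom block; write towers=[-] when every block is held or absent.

step 1 (unstack(B, E)): towers=[A/C; E; F/D] holding=B
step 2 (stack(B, C)): towers=[A/C/B; E; F/D] holding=-
step 3 (unstack(D, F)): towers=[A/C/B; E; F] holding=D
step 4 (putdown(D)): towers=[A/C/B; D; E; F] holding=-
step 5 (pickup(E)): towers=[A/C/B; D; F] holding=E
step 6 (stack(E, F)): towers=[A/C/B; D; F/E] holding=-
step 7 (pickup(D)): towers=[A/C/B; F/E] holding=D

towers=[A/C/B; F/E] holding=D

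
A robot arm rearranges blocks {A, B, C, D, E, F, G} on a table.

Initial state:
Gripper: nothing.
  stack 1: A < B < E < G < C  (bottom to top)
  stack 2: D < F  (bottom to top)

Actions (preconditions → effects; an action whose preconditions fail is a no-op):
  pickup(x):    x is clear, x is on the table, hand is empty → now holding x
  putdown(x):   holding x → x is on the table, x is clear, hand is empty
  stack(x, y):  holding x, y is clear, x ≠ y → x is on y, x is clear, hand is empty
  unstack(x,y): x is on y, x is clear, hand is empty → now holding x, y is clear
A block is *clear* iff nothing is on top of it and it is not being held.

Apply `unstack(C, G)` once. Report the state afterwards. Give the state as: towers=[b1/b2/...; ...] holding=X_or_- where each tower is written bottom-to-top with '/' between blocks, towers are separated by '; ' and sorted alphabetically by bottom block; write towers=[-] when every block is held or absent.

towers=[A/B/E/G; D/F] holding=C

before: towers=[A/B/E/G/C; D/F] holding=-
pre[unstack(C, G)]: on(C,G) yes, clear(C) yes, handempty yes
all met → apply unstack(C, G)
after:  towers=[A/B/E/G; D/F] holding=C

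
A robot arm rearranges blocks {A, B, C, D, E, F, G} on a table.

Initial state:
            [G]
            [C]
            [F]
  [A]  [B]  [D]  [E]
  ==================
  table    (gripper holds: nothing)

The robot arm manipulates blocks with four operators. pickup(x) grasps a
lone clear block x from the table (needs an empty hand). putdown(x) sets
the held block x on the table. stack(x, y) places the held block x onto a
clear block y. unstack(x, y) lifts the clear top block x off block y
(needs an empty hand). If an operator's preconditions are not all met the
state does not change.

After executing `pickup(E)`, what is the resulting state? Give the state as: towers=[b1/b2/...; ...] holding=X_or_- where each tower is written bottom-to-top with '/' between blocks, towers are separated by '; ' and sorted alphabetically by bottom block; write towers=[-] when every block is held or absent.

before: towers=[A; B; D/F/C/G; E] holding=-
pre[pickup(E)]: clear(E) ✓, ontable(E) ✓, handempty ✓
all met → apply pickup(E)
after:  towers=[A; B; D/F/C/G] holding=E

towers=[A; B; D/F/C/G] holding=E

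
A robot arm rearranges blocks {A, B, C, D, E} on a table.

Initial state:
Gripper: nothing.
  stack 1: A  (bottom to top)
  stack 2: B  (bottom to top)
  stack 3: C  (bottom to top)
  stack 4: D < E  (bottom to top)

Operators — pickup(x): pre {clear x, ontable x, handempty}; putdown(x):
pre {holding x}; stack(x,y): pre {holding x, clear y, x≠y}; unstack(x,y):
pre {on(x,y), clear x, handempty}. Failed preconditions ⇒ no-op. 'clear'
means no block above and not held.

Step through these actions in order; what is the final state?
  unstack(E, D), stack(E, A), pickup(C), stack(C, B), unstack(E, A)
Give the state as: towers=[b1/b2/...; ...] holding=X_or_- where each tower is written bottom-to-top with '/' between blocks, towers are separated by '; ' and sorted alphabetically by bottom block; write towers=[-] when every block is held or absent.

towers=[A; B/C; D] holding=E

step 1 (unstack(E, D)): towers=[A; B; C; D] holding=E
step 2 (stack(E, A)): towers=[A/E; B; C; D] holding=-
step 3 (pickup(C)): towers=[A/E; B; D] holding=C
step 4 (stack(C, B)): towers=[A/E; B/C; D] holding=-
step 5 (unstack(E, A)): towers=[A; B/C; D] holding=E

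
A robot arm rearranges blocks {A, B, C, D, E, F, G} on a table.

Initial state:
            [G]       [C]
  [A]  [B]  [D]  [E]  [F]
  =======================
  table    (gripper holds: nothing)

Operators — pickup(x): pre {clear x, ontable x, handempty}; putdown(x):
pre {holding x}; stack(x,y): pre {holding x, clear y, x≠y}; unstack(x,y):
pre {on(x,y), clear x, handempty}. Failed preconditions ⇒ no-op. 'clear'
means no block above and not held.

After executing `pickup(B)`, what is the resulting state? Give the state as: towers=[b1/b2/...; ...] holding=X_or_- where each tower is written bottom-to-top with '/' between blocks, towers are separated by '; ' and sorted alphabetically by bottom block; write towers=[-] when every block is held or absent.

towers=[A; D/G; E; F/C] holding=B

before: towers=[A; B; D/G; E; F/C] holding=-
pre[pickup(B)]: clear(B) yes, ontable(B) yes, handempty yes
all met → apply pickup(B)
after:  towers=[A; D/G; E; F/C] holding=B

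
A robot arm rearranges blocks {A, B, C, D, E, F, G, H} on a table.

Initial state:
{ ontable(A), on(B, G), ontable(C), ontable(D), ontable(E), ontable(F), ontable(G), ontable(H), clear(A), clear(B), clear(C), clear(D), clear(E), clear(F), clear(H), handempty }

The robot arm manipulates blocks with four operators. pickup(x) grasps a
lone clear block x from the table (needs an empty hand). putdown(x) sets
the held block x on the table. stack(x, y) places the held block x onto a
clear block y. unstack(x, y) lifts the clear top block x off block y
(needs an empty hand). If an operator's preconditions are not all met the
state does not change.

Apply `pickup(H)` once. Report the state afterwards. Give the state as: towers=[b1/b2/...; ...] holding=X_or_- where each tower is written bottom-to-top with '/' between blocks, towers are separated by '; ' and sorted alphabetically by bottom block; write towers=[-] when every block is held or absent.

before: towers=[A; C; D; E; F; G/B; H] holding=-
pre[pickup(H)]: clear(H) ✓, ontable(H) ✓, handempty ✓
all met → apply pickup(H)
after:  towers=[A; C; D; E; F; G/B] holding=H

towers=[A; C; D; E; F; G/B] holding=H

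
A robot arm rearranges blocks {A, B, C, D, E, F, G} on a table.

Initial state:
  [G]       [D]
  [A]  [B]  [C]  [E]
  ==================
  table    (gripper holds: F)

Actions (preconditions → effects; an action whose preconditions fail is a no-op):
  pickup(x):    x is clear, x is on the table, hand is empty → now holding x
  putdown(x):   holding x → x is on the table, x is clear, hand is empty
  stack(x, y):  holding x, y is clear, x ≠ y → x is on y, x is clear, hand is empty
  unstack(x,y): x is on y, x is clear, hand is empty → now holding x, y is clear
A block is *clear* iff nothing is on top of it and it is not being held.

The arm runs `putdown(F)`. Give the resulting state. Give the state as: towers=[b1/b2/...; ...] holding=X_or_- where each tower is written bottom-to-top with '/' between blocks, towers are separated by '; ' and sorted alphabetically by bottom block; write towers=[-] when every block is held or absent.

before: towers=[A/G; B; C/D; E] holding=F
pre[putdown(F)]: holding(F) ✓
all met → apply putdown(F)
after:  towers=[A/G; B; C/D; E; F] holding=-

towers=[A/G; B; C/D; E; F] holding=-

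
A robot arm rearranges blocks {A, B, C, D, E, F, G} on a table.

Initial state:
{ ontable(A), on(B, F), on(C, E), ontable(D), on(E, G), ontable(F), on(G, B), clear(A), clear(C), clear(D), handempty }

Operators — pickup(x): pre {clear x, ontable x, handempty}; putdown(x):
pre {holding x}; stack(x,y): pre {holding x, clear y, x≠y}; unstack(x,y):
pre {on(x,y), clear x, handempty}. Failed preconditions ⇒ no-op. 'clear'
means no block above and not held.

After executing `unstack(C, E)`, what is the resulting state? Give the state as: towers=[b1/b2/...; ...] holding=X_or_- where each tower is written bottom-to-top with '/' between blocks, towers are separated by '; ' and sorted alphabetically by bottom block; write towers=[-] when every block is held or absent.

towers=[A; D; F/B/G/E] holding=C

before: towers=[A; D; F/B/G/E/C] holding=-
pre[unstack(C, E)]: on(C,E) yes, clear(C) yes, handempty yes
all met → apply unstack(C, E)
after:  towers=[A; D; F/B/G/E] holding=C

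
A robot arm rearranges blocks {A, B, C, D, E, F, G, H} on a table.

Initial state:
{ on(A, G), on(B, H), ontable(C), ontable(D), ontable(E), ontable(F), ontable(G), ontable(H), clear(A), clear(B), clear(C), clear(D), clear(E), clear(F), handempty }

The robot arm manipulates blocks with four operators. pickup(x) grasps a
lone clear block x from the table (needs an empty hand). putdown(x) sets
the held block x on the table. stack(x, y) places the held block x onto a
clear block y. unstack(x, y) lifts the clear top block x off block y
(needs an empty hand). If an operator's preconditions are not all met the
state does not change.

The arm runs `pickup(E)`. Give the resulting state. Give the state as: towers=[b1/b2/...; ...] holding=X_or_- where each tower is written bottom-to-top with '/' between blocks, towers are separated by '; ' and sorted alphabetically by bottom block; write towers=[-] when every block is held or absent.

towers=[C; D; F; G/A; H/B] holding=E

before: towers=[C; D; E; F; G/A; H/B] holding=-
pre[pickup(E)]: clear(E) ok, ontable(E) ok, handempty ok
all met → apply pickup(E)
after:  towers=[C; D; F; G/A; H/B] holding=E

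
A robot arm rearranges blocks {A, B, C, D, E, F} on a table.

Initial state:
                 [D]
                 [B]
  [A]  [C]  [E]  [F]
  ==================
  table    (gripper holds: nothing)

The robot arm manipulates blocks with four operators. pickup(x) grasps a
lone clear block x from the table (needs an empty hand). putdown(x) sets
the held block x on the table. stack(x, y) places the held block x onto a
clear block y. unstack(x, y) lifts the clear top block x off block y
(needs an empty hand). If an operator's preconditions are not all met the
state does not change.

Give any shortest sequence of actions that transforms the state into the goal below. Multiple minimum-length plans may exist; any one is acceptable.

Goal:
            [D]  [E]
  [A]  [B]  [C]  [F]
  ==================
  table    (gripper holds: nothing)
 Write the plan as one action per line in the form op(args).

step 1 (unstack(D, B)): towers=[A; C; E; F/B] holding=D
step 2 (stack(D, C)): towers=[A; C/D; E; F/B] holding=-
step 3 (unstack(B, F)): towers=[A; C/D; E; F] holding=B
step 4 (putdown(B)): towers=[A; B; C/D; E; F] holding=-
step 5 (pickup(E)): towers=[A; B; C/D; F] holding=E
step 6 (stack(E, F)): towers=[A; B; C/D; F/E] holding=-
goal check: towers=[A; B; C/D; F/E] holding=- — reached (length 6, optimal by BFS)

unstack(D, B)
stack(D, C)
unstack(B, F)
putdown(B)
pickup(E)
stack(E, F)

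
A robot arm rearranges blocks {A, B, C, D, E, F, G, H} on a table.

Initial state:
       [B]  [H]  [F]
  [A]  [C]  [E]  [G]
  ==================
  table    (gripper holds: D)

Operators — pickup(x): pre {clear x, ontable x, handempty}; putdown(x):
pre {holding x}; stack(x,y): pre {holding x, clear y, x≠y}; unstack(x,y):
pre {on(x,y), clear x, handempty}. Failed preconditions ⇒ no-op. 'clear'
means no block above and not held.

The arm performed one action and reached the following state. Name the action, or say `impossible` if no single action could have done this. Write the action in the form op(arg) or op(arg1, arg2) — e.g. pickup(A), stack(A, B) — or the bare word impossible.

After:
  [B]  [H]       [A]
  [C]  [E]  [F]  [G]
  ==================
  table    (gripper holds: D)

impossible

target: towers=[C/B; E/H; F; G/A] holding=D
        putdown(D) → towers=[A; C/B; D; E/H; G/F] holding=-
       stack(D, A) → towers=[A/D; C/B; E/H; G/F] holding=-
       stack(D, H) → towers=[A; C/B; E/H/D; G/F] holding=-
       stack(D, B) → towers=[A; C/B/D; E/H; G/F] holding=-
       stack(D, F) → towers=[A; C/B; E/H; G/F/D] holding=-
none of the 5 applicable actions match → impossible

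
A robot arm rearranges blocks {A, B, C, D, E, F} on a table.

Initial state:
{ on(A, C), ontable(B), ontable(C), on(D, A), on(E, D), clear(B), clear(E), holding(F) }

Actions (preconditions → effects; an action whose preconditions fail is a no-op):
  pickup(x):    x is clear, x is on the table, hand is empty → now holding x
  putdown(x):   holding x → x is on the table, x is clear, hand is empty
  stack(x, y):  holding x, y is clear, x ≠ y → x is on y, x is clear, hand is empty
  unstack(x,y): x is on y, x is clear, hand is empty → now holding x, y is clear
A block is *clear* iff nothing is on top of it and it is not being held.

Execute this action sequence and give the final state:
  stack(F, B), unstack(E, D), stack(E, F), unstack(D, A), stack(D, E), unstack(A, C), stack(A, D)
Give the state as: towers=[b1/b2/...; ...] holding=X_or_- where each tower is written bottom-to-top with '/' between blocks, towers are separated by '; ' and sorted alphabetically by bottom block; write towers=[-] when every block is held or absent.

towers=[B/F/E/D/A; C] holding=-

step 1 (stack(F, B)): towers=[B/F; C/A/D/E] holding=-
step 2 (unstack(E, D)): towers=[B/F; C/A/D] holding=E
step 3 (stack(E, F)): towers=[B/F/E; C/A/D] holding=-
step 4 (unstack(D, A)): towers=[B/F/E; C/A] holding=D
step 5 (stack(D, E)): towers=[B/F/E/D; C/A] holding=-
step 6 (unstack(A, C)): towers=[B/F/E/D; C] holding=A
step 7 (stack(A, D)): towers=[B/F/E/D/A; C] holding=-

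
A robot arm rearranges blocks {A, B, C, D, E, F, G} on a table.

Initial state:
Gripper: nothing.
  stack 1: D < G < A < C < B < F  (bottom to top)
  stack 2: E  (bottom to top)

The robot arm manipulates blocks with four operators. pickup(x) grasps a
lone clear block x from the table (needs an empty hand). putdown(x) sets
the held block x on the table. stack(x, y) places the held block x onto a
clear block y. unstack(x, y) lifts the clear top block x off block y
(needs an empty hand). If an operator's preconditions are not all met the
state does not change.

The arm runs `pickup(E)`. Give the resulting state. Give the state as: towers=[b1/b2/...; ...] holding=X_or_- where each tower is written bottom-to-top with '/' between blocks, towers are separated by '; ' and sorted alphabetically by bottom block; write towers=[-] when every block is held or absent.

towers=[D/G/A/C/B/F] holding=E

before: towers=[D/G/A/C/B/F; E] holding=-
pre[pickup(E)]: clear(E) ✓, ontable(E) ✓, handempty ✓
all met → apply pickup(E)
after:  towers=[D/G/A/C/B/F] holding=E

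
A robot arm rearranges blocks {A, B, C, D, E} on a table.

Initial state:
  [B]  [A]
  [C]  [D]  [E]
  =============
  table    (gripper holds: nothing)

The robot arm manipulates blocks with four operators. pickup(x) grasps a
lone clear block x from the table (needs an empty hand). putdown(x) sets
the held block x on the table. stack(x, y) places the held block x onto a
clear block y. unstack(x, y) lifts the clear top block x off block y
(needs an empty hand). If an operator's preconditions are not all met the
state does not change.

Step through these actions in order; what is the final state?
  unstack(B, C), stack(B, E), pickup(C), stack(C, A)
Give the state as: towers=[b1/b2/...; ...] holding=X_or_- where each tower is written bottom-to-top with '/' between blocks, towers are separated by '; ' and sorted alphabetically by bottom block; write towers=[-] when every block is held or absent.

step 1 (unstack(B, C)): towers=[C; D/A; E] holding=B
step 2 (stack(B, E)): towers=[C; D/A; E/B] holding=-
step 3 (pickup(C)): towers=[D/A; E/B] holding=C
step 4 (stack(C, A)): towers=[D/A/C; E/B] holding=-

towers=[D/A/C; E/B] holding=-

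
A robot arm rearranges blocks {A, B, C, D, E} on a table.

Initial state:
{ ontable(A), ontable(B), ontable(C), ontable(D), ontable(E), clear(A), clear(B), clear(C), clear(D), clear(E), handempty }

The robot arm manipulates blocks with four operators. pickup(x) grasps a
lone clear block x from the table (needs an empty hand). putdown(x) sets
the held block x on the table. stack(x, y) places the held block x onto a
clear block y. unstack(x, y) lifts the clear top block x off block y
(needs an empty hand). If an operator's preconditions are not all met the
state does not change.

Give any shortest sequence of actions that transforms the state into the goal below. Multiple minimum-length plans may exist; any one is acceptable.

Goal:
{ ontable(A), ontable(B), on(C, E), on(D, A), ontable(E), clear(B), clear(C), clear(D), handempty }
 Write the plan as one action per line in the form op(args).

pickup(D)
stack(D, A)
pickup(C)
stack(C, E)

step 1 (pickup(D)): towers=[A; B; C; E] holding=D
step 2 (stack(D, A)): towers=[A/D; B; C; E] holding=-
step 3 (pickup(C)): towers=[A/D; B; E] holding=C
step 4 (stack(C, E)): towers=[A/D; B; E/C] holding=-
goal check: towers=[A/D; B; E/C] holding=- — reached (length 4, optimal by BFS)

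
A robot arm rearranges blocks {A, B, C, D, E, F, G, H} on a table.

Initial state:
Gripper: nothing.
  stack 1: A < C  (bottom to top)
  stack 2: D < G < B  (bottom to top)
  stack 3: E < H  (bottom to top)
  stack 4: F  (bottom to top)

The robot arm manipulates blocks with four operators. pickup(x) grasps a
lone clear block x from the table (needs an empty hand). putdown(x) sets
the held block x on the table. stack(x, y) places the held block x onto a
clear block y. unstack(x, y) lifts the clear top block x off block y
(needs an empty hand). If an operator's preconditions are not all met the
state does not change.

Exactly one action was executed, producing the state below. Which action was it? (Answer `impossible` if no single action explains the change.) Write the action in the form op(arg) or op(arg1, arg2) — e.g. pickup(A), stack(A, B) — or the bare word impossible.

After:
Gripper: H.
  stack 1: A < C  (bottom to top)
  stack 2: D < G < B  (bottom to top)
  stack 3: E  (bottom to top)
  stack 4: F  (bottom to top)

target: towers=[A/C; D/G/B; E; F] holding=H
     unstack(H, E) → towers=[A/C; D/G/B; E; F] holding=H  ← match
     unstack(B, G) → towers=[A/C; D/G; E/H; F] holding=B
         pickup(F) → towers=[A/C; D/G/B; E/H] holding=F
     unstack(C, A) → towers=[A; D/G/B; E/H; F] holding=C

unstack(H, E)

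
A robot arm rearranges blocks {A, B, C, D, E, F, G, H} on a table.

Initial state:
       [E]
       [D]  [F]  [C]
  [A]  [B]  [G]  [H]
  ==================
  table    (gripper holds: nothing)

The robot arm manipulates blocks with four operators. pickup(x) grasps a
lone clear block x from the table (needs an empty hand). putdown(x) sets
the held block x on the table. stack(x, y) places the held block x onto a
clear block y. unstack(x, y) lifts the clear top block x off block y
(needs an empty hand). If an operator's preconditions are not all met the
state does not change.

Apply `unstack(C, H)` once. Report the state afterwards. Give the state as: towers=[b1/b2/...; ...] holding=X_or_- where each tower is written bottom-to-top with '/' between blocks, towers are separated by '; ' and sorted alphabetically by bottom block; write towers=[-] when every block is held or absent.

towers=[A; B/D/E; G/F; H] holding=C

before: towers=[A; B/D/E; G/F; H/C] holding=-
pre[unstack(C, H)]: on(C,H) ✓, clear(C) ✓, handempty ✓
all met → apply unstack(C, H)
after:  towers=[A; B/D/E; G/F; H] holding=C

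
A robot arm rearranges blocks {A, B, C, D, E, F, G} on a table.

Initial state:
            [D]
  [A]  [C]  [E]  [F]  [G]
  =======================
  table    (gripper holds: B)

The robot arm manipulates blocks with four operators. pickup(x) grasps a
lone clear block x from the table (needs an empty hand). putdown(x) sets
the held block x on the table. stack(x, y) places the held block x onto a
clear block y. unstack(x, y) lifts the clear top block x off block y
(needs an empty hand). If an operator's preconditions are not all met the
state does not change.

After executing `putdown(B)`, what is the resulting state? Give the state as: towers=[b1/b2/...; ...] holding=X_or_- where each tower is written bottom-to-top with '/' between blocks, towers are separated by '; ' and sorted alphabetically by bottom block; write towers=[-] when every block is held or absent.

towers=[A; B; C; E/D; F; G] holding=-

before: towers=[A; C; E/D; F; G] holding=B
pre[putdown(B)]: holding(B) ✓
all met → apply putdown(B)
after:  towers=[A; B; C; E/D; F; G] holding=-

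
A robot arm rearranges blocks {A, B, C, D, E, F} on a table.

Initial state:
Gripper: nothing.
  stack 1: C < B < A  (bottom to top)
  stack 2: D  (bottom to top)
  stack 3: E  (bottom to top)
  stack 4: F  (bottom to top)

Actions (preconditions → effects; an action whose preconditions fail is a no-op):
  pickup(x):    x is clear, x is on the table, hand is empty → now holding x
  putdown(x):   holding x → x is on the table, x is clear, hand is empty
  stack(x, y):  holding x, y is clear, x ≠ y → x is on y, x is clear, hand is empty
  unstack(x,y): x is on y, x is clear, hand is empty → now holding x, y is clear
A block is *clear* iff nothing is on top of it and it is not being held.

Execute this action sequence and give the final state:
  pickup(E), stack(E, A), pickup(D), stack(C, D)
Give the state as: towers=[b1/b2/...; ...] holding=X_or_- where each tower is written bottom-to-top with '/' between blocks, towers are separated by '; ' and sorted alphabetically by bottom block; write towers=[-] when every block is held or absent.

step 1 (pickup(E)): towers=[C/B/A; D; F] holding=E
step 2 (stack(E, A)): towers=[C/B/A/E; D; F] holding=-
step 3 (pickup(D)): towers=[C/B/A/E; F] holding=D
step 4 (stack(C, D)) [no-op]: towers=[C/B/A/E; F] holding=D

towers=[C/B/A/E; F] holding=D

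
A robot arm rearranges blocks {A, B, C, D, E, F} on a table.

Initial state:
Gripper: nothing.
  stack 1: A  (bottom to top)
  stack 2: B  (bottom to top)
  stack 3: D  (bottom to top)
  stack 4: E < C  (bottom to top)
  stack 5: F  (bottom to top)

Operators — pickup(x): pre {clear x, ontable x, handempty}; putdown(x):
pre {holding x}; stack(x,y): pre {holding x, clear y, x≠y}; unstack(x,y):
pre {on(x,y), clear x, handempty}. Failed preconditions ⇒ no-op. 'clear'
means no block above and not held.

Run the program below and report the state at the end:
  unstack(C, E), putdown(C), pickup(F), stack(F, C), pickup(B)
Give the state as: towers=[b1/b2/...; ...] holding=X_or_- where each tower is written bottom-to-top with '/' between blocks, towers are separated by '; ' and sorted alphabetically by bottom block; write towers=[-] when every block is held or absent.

step 1 (unstack(C, E)): towers=[A; B; D; E; F] holding=C
step 2 (putdown(C)): towers=[A; B; C; D; E; F] holding=-
step 3 (pickup(F)): towers=[A; B; C; D; E] holding=F
step 4 (stack(F, C)): towers=[A; B; C/F; D; E] holding=-
step 5 (pickup(B)): towers=[A; C/F; D; E] holding=B

towers=[A; C/F; D; E] holding=B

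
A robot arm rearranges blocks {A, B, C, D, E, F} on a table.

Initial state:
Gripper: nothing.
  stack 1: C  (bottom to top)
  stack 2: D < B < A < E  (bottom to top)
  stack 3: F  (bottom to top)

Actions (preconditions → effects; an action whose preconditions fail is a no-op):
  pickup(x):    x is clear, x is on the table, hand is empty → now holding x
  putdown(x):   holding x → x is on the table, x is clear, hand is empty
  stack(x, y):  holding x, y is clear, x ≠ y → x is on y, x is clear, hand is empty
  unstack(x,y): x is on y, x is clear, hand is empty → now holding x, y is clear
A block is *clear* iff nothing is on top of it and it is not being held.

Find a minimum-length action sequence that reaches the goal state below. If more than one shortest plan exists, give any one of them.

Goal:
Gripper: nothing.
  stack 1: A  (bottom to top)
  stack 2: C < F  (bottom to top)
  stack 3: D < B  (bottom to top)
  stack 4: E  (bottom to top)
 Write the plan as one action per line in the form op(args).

pickup(F)
stack(F, C)
unstack(E, A)
putdown(E)
unstack(A, B)
putdown(A)

step 1 (pickup(F)): towers=[C; D/B/A/E] holding=F
step 2 (stack(F, C)): towers=[C/F; D/B/A/E] holding=-
step 3 (unstack(E, A)): towers=[C/F; D/B/A] holding=E
step 4 (putdown(E)): towers=[C/F; D/B/A; E] holding=-
step 5 (unstack(A, B)): towers=[C/F; D/B; E] holding=A
step 6 (putdown(A)): towers=[A; C/F; D/B; E] holding=-
goal check: towers=[A; C/F; D/B; E] holding=- — reached (length 6, optimal by BFS)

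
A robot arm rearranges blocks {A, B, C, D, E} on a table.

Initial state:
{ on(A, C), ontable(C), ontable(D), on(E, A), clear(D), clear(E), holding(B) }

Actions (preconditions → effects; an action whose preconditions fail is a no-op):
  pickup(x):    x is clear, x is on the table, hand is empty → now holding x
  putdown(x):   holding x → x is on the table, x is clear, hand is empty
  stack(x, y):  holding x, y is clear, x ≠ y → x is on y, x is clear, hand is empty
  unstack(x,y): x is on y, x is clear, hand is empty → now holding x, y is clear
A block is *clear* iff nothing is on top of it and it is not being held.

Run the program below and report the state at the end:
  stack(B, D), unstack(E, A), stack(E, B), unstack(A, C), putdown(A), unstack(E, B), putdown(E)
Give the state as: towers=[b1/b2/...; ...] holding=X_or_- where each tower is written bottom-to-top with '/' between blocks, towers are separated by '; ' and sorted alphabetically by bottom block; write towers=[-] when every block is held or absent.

towers=[A; C; D/B; E] holding=-

step 1 (stack(B, D)): towers=[C/A/E; D/B] holding=-
step 2 (unstack(E, A)): towers=[C/A; D/B] holding=E
step 3 (stack(E, B)): towers=[C/A; D/B/E] holding=-
step 4 (unstack(A, C)): towers=[C; D/B/E] holding=A
step 5 (putdown(A)): towers=[A; C; D/B/E] holding=-
step 6 (unstack(E, B)): towers=[A; C; D/B] holding=E
step 7 (putdown(E)): towers=[A; C; D/B; E] holding=-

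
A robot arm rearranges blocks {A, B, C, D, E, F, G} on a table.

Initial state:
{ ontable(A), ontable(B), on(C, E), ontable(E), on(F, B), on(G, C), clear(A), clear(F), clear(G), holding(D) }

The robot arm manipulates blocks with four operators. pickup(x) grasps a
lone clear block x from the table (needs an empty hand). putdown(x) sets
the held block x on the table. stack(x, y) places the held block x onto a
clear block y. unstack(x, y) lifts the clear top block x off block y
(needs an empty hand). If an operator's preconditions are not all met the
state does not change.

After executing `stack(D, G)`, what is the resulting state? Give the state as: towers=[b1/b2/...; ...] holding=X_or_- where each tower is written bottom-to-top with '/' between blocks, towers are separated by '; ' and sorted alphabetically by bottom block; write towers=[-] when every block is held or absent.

towers=[A; B/F; E/C/G/D] holding=-

before: towers=[A; B/F; E/C/G] holding=D
pre[stack(D, G)]: holding(D) ✓, clear(G) ✓, D≠G ✓
all met → apply stack(D, G)
after:  towers=[A; B/F; E/C/G/D] holding=-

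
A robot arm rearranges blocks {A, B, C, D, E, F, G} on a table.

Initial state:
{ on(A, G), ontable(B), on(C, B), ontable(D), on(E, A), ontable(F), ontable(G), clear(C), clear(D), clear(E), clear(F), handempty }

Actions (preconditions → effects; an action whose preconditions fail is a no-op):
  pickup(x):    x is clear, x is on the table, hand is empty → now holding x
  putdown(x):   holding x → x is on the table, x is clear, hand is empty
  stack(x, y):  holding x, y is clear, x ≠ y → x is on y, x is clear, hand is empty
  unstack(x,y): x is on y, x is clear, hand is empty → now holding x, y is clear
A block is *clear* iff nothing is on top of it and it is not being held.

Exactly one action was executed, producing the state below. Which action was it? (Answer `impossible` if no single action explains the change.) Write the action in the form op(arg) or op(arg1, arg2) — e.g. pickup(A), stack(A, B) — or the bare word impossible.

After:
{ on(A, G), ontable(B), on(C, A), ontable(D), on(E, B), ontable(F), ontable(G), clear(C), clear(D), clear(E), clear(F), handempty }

impossible

target: towers=[B/E; D; F; G/A/C] holding=-
         pickup(F) → towers=[B/C; D; G/A/E] holding=F
         pickup(D) → towers=[B/C; F; G/A/E] holding=D
     unstack(E, A) → towers=[B/C; D; F; G/A] holding=E
     unstack(C, B) → towers=[B; D; F; G/A/E] holding=C
none of the 4 applicable actions match → impossible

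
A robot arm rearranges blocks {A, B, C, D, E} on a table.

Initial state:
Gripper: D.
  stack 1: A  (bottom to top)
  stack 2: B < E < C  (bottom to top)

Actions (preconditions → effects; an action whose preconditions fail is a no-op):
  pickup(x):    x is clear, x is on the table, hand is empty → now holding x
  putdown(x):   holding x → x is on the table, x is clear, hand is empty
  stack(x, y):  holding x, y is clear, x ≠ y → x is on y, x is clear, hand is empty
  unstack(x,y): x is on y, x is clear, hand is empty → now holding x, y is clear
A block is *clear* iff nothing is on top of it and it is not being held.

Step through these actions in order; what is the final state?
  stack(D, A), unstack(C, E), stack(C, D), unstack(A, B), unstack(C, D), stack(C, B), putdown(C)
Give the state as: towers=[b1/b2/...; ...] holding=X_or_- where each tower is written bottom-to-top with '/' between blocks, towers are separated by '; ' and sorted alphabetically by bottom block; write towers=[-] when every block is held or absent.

step 1 (stack(D, A)): towers=[A/D; B/E/C] holding=-
step 2 (unstack(C, E)): towers=[A/D; B/E] holding=C
step 3 (stack(C, D)): towers=[A/D/C; B/E] holding=-
step 4 (unstack(A, B)) [no-op]: towers=[A/D/C; B/E] holding=-
step 5 (unstack(C, D)): towers=[A/D; B/E] holding=C
step 6 (stack(C, B)) [no-op]: towers=[A/D; B/E] holding=C
step 7 (putdown(C)): towers=[A/D; B/E; C] holding=-

towers=[A/D; B/E; C] holding=-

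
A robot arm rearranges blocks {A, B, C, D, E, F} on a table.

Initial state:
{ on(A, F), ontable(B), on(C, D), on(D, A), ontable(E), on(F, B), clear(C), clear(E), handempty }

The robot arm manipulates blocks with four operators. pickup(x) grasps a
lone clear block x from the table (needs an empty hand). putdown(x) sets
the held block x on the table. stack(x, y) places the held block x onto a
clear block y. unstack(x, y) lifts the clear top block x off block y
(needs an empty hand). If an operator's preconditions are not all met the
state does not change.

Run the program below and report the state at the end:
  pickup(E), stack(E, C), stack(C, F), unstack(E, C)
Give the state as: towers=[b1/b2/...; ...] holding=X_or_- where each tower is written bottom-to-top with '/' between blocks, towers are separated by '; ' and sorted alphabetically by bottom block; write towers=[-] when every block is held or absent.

step 1 (pickup(E)): towers=[B/F/A/D/C] holding=E
step 2 (stack(E, C)): towers=[B/F/A/D/C/E] holding=-
step 3 (stack(C, F)) [no-op]: towers=[B/F/A/D/C/E] holding=-
step 4 (unstack(E, C)): towers=[B/F/A/D/C] holding=E

towers=[B/F/A/D/C] holding=E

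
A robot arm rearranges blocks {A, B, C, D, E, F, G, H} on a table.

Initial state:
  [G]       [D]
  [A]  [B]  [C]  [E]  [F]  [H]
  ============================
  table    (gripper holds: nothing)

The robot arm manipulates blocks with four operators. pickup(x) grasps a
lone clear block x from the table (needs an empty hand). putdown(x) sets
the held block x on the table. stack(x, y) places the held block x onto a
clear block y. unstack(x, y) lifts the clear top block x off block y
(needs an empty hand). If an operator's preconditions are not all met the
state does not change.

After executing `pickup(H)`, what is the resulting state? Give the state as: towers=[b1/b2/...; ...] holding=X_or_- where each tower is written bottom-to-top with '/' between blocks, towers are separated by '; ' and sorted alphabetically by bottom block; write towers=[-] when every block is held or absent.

before: towers=[A/G; B; C/D; E; F; H] holding=-
pre[pickup(H)]: clear(H) yes, ontable(H) yes, handempty yes
all met → apply pickup(H)
after:  towers=[A/G; B; C/D; E; F] holding=H

towers=[A/G; B; C/D; E; F] holding=H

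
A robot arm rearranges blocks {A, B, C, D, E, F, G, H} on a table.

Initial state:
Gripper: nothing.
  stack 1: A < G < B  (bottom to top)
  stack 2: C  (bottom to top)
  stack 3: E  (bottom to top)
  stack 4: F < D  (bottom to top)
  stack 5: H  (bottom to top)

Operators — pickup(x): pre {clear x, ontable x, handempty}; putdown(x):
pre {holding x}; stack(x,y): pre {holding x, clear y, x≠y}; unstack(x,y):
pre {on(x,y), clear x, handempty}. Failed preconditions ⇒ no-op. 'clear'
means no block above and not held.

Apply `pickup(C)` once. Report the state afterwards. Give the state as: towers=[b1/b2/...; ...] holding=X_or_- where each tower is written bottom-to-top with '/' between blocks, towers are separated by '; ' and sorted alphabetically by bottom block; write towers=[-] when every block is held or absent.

towers=[A/G/B; E; F/D; H] holding=C

before: towers=[A/G/B; C; E; F/D; H] holding=-
pre[pickup(C)]: clear(C) ✓, ontable(C) ✓, handempty ✓
all met → apply pickup(C)
after:  towers=[A/G/B; E; F/D; H] holding=C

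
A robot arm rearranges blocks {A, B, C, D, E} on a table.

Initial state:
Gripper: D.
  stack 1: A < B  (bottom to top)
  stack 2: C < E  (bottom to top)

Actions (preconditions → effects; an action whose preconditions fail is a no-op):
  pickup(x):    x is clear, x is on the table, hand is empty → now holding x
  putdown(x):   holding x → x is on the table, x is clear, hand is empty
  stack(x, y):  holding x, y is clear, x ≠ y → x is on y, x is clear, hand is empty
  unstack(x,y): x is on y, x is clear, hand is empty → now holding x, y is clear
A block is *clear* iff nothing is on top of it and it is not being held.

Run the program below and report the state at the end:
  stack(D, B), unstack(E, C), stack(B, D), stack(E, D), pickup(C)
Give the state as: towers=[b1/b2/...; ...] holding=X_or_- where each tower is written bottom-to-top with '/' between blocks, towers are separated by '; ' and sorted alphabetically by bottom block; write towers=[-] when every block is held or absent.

towers=[A/B/D/E] holding=C

step 1 (stack(D, B)): towers=[A/B/D; C/E] holding=-
step 2 (unstack(E, C)): towers=[A/B/D; C] holding=E
step 3 (stack(B, D)) [no-op]: towers=[A/B/D; C] holding=E
step 4 (stack(E, D)): towers=[A/B/D/E; C] holding=-
step 5 (pickup(C)): towers=[A/B/D/E] holding=C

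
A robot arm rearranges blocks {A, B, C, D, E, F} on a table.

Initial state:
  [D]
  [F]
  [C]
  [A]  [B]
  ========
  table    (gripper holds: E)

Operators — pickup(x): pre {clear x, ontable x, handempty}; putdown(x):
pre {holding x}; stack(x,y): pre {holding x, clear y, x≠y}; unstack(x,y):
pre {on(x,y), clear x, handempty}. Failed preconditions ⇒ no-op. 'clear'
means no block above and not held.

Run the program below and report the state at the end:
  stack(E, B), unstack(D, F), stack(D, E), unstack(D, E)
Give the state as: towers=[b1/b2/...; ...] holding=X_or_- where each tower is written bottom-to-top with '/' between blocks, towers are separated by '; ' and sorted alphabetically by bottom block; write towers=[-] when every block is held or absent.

step 1 (stack(E, B)): towers=[A/C/F/D; B/E] holding=-
step 2 (unstack(D, F)): towers=[A/C/F; B/E] holding=D
step 3 (stack(D, E)): towers=[A/C/F; B/E/D] holding=-
step 4 (unstack(D, E)): towers=[A/C/F; B/E] holding=D

towers=[A/C/F; B/E] holding=D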